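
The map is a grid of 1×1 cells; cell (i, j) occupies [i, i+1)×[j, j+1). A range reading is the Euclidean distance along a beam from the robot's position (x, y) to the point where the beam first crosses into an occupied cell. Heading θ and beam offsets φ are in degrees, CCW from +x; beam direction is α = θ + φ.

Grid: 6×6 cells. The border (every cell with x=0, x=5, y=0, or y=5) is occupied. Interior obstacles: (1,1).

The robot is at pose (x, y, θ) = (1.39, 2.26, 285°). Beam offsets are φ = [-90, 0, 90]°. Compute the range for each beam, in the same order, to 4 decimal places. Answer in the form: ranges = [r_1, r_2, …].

beam 1: φ=-90°, α=195°
  direction (-0.9659, -0.2588); cell (1,2); t to first gridline: x 0.4038, y 1.0046 (then +1.0353 / +3.8637)
    (0,2) via x @ 0.4038  # hit
  → r_1 = 0.4038
beam 2: φ=0°, α=285°
  direction (0.2588, -0.9659); cell (1,2); t to first gridline: x 2.3569, y 0.2692 (then +3.8637 / +1.0353)
    (1,1) via y @ 0.2692  # hit
  → r_2 = 0.2692
beam 3: φ=90°, α=15°
  direction (0.9659, 0.2588); cell (1,2); t to first gridline: x 0.6315, y 2.8591 (then +1.0353 / +3.8637)
    (2,2) via x @ 0.6315
    (3,2) via x @ 1.6668
    (4,2) via x @ 2.7021
    (4,3) via y @ 2.8591
    (5,3) via x @ 3.7373  # hit
  → r_3 = 3.7373

ranges = [0.4038, 0.2692, 3.7373]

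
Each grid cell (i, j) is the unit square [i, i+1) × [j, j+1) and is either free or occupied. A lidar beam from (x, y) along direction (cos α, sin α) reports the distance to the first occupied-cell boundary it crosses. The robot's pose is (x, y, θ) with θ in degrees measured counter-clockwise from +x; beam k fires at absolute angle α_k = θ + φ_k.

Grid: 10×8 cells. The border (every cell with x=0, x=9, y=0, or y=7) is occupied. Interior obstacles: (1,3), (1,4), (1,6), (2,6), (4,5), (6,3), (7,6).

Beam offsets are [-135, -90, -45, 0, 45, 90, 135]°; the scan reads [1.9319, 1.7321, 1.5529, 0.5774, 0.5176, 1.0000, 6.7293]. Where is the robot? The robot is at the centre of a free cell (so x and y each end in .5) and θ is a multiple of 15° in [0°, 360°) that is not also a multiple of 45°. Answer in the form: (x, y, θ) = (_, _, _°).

(x, y, θ) = (2.5, 1.5, 240°)

The pose lattice has 41·16 = 656 candidates. Test each by forward raycasting.
  (4.5, 1.5, 75°): beam 1 = 0.5774 ≠ 1.9319 ✗
  (8.5, 6.5, 15°): beam 1 = 3.0000 ≠ 1.9319 ✗
  (8.5, 1.5, 165°): beam 1 = 0.5774 ≠ 1.9319 ✗
  (3.5, 6.5, 75°): beam 1 = 1.0000 ≠ 1.9319 ✗
  (4.5, 1.5, 60°): beam 1 = 0.5176 ≠ 1.9319 ✗
  …
  (2.5, 1.5, 240°): r_1=1.9319, r_2=1.7321, r_3=1.5529, r_4=0.5774, r_5=0.5176, r_6=1.0000, r_7=6.7293 — all match ✓
Unique over the lattice → pose = (2.5, 1.5, 240°).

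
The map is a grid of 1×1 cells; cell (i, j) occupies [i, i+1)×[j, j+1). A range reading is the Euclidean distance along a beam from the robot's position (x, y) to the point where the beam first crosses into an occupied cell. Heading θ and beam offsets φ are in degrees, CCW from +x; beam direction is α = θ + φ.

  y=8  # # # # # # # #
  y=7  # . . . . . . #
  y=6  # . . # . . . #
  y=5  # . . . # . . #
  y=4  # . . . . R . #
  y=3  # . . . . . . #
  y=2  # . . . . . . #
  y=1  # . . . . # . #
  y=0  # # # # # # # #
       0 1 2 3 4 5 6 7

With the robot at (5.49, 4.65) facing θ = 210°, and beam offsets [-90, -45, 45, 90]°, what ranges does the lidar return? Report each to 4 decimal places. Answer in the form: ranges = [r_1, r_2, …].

ranges = [0.9800, 1.3523, 3.7788, 3.0200]

beam 1: φ=-90°, α=120°
  d=(-0.5000,0.8660)  start (5,4)  tX=0.9800 tY=0.4041  stride 1/|dx|=2.0000 1/|dy|=1.1547
    cross y-line → (5,5), t=0.4041
    cross x-line → (4,5), t=0.9800 (wall)
  → r_1 = 0.9800
beam 2: φ=-45°, α=165°
  d=(-0.9659,0.2588)  start (5,4)  tX=0.5073 tY=1.3523  stride 1/|dx|=1.0353 1/|dy|=3.8637
    cross x-line → (4,4), t=0.5073
    cross y-line → (4,5), t=1.3523 (wall)
  → r_2 = 1.3523
beam 3: φ=45°, α=255°
  d=(-0.2588,-0.9659)  start (5,4)  tX=1.8932 tY=0.6729  stride 1/|dx|=3.8637 1/|dy|=1.0353
    cross y-line → (5,3), t=0.6729
    cross y-line → (5,2), t=1.7082
    cross x-line → (4,2), t=1.8932
    cross y-line → (4,1), t=2.7435
    cross y-line → (4,0), t=3.7788 (wall)
  → r_3 = 3.7788
beam 4: φ=90°, α=300°
  d=(0.5000,-0.8660)  start (5,4)  tX=1.0200 tY=0.7506  stride 1/|dx|=2.0000 1/|dy|=1.1547
    cross y-line → (5,3), t=0.7506
    cross x-line → (6,3), t=1.0200
    cross y-line → (6,2), t=1.9053
    cross x-line → (7,2), t=3.0200 (wall)
  → r_4 = 3.0200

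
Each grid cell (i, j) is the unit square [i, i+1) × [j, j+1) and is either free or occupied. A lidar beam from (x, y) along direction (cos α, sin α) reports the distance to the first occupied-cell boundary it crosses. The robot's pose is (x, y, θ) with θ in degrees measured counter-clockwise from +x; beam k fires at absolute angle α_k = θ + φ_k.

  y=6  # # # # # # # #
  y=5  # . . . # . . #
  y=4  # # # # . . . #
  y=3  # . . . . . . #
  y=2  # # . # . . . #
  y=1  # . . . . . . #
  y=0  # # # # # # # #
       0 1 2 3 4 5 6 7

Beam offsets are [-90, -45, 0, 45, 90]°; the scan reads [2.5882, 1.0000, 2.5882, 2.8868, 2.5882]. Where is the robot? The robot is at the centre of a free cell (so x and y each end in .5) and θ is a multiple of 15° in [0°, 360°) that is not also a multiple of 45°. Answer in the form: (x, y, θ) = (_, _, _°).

Enumerate (i+0.5, j+0.5, θ) over the 24 free cells and 16 admissible headings. For each, cast all 5 beams and compare to the given ranges.
  (6.5, 2.5, 195°): beam 1 = 3.6235 ≠ 2.5882 ✗
  (5.5, 2.5, 120°): beam 1 = 1.7321 ≠ 2.5882 ✗
  (4.5, 4.5, 165°): beam 1 = 0.5176 ≠ 2.5882 ✗
  (4.5, 2.5, 120°): beam 1 = 2.8868 ≠ 2.5882 ✗
  …
  (4.5, 3.5, 285°): r_1=2.5882, r_2=1.0000, r_3=2.5882, r_4=2.8868, r_5=2.5882 — all match ✓
Unique over the lattice → pose = (4.5, 3.5, 285°).

(x, y, θ) = (4.5, 3.5, 285°)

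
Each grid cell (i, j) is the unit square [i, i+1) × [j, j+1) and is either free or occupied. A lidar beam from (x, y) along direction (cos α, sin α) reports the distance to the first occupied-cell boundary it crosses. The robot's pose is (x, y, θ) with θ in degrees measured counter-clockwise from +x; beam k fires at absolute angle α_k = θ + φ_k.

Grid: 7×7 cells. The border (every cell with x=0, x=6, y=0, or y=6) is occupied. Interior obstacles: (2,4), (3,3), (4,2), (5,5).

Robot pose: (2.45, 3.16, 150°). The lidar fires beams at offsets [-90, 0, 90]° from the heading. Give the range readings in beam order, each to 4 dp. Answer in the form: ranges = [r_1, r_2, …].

beam 1: φ=-90°, α=60°
  direction (0.5000, 0.8660); cell (2,3); t to first gridline: x 1.1000, y 0.9699 (then +2.0000 / +1.1547)
    (2,4) via y @ 0.9699  # hit
  → r_1 = 0.9699
beam 2: φ=0°, α=150°
  direction (-0.8660, 0.5000); cell (2,3); t to first gridline: x 0.5196, y 1.6800 (then +1.1547 / +2.0000)
    (1,3) via x @ 0.5196
    (0,3) via x @ 1.6743  # hit
  → r_2 = 1.6743
beam 3: φ=90°, α=240°
  direction (-0.5000, -0.8660); cell (2,3); t to first gridline: x 0.9000, y 0.1848 (then +2.0000 / +1.1547)
    (2,2) via y @ 0.1848
    (1,2) via x @ 0.9000
    (1,1) via y @ 1.3395
    (1,0) via y @ 2.4942  # hit
  → r_3 = 2.4942

ranges = [0.9699, 1.6743, 2.4942]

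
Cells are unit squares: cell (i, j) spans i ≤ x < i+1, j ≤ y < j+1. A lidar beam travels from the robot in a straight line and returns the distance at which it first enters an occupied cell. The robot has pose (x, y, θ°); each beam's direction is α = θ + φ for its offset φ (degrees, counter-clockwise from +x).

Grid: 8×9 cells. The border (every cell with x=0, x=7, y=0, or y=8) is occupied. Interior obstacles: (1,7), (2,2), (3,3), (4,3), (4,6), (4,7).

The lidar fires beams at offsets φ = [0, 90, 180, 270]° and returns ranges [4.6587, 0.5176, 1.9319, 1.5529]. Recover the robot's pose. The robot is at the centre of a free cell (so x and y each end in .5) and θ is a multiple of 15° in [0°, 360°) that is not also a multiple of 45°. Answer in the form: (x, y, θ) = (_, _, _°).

(x, y, θ) = (1.5, 3.5, 75°)

The pose lattice has 36·16 = 576 candidates. Test each by forward raycasting.
  (5.5, 6.5, 150°): beam 1 = 0.5774 ≠ 4.6587 ✗
  (3.5, 6.5, 75°): beam 1 = 1.5529 ≠ 4.6587 ✗
  (2.5, 7.5, 330°): beam 1 = 1.7321 ≠ 4.6587 ✗
  (1.5, 3.5, 60°): beam 1 = 5.0000 ≠ 4.6587 ✗
  …
  (1.5, 3.5, 75°): r_1=4.6587, r_2=0.5176, r_3=1.9319, r_4=1.5529 — all match ✓
Unique over the lattice → pose = (1.5, 3.5, 75°).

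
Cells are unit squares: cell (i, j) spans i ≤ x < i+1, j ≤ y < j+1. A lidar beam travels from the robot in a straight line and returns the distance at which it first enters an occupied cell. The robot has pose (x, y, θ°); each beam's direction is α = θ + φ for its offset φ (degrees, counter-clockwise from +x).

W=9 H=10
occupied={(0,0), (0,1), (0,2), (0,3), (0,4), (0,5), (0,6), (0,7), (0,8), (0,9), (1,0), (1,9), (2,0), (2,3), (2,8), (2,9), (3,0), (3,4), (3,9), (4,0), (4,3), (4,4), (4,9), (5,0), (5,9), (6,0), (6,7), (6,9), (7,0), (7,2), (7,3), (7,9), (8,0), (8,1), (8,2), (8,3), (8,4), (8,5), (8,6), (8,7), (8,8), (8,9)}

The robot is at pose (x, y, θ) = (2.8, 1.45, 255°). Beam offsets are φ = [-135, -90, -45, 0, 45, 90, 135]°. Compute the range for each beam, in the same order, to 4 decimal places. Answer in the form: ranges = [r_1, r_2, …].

beam 1: φ=-135°, α=120°
  direction (-0.5000, 0.8660); cell (2,1); t to first gridline: x 1.6000, y 0.6351 (then +2.0000 / +1.1547)
    (2,2) via y @ 0.6351
    (1,2) via x @ 1.6000
    (1,3) via y @ 1.7898
    (1,4) via y @ 2.9445
    (0,4) via x @ 3.6000  # hit
  → r_1 = 3.6000
beam 2: φ=-90°, α=165°
  direction (-0.9659, 0.2588); cell (2,1); t to first gridline: x 0.8282, y 2.1250 (then +1.0353 / +3.8637)
    (1,1) via x @ 0.8282
    (0,1) via x @ 1.8635  # hit
  → r_2 = 1.8635
beam 3: φ=-45°, α=210°
  direction (-0.8660, -0.5000); cell (2,1); t to first gridline: x 0.9238, y 0.9000 (then +1.1547 / +2.0000)
    (2,0) via y @ 0.9000  # hit
  → r_3 = 0.9000
beam 4: φ=0°, α=255°
  direction (-0.2588, -0.9659); cell (2,1); t to first gridline: x 3.0910, y 0.4659 (then +3.8637 / +1.0353)
    (2,0) via y @ 0.4659  # hit
  → r_4 = 0.4659
beam 5: φ=45°, α=300°
  direction (0.5000, -0.8660); cell (2,1); t to first gridline: x 0.4000, y 0.5196 (then +2.0000 / +1.1547)
    (3,1) via x @ 0.4000
    (3,0) via y @ 0.5196  # hit
  → r_5 = 0.5196
beam 6: φ=90°, α=345°
  direction (0.9659, -0.2588); cell (2,1); t to first gridline: x 0.2071, y 1.7387 (then +1.0353 / +3.8637)
    (3,1) via x @ 0.2071
    (4,1) via x @ 1.2423
    (4,0) via y @ 1.7387  # hit
  → r_6 = 1.7387
beam 7: φ=135°, α=30°
  direction (0.8660, 0.5000); cell (2,1); t to first gridline: x 0.2309, y 1.1000 (then +1.1547 / +2.0000)
    (3,1) via x @ 0.2309
    (3,2) via y @ 1.1000
    (4,2) via x @ 1.3856
    (5,2) via x @ 2.5403
    (5,3) via y @ 3.1000
    (6,3) via x @ 3.6950
    (7,3) via x @ 4.8497  # hit
  → r_7 = 4.8497

ranges = [3.6000, 1.8635, 0.9000, 0.4659, 0.5196, 1.7387, 4.8497]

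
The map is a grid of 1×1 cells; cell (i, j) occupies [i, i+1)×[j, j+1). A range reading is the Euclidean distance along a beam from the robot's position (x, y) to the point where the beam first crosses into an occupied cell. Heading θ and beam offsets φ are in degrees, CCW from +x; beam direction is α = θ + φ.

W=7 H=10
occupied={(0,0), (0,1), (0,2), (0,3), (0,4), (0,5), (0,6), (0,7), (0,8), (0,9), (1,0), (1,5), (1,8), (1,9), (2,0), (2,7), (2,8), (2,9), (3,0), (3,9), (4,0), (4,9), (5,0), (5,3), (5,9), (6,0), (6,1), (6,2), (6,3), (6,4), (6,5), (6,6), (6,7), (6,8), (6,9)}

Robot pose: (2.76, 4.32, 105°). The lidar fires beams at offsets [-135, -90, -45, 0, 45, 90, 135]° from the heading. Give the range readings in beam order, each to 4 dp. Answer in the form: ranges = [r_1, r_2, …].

ranges = [2.5865, 3.3543, 5.4040, 2.7745, 1.3600, 1.8221, 3.5200]

beam 1: φ=-135°, α=330°
  cosα=0.8660 sinα=-0.5000 | (2,4) | tMaxX 0.2771 tMaxY 0.6400 | tΔX 1.1547 tΔY 2.0000
    t=0.2771 [x] (3,4)
    t=0.6400 [y] (3,3)
    t=1.4318 [x] (4,3)
    t=2.5865 [x] (5,3) — stop
  → r_1 = 2.5865
beam 2: φ=-90°, α=15°
  cosα=0.9659 sinα=0.2588 | (2,4) | tMaxX 0.2485 tMaxY 2.6273 | tΔX 1.0353 tΔY 3.8637
    t=0.2485 [x] (3,4)
    t=1.2837 [x] (4,4)
    t=2.3190 [x] (5,4)
    t=2.6273 [y] (5,5)
    t=3.3543 [x] (6,5) — stop
  → r_2 = 3.3543
beam 3: φ=-45°, α=60°
  cosα=0.5000 sinα=0.8660 | (2,4) | tMaxX 0.4800 tMaxY 0.7852 | tΔX 2.0000 tΔY 1.1547
    t=0.4800 [x] (3,4)
    t=0.7852 [y] (3,5)
    t=1.9399 [y] (3,6)
    t=2.4800 [x] (4,6)
    t=3.0946 [y] (4,7)
    t=4.2493 [y] (4,8)
    t=4.4800 [x] (5,8)
    t=5.4040 [y] (5,9) — stop
  → r_3 = 5.4040
beam 4: φ=0°, α=105°
  cosα=-0.2588 sinα=0.9659 | (2,4) | tMaxX 2.9364 tMaxY 0.7040 | tΔX 3.8637 tΔY 1.0353
    t=0.7040 [y] (2,5)
    t=1.7393 [y] (2,6)
    t=2.7745 [y] (2,7) — stop
  → r_4 = 2.7745
beam 5: φ=45°, α=150°
  cosα=-0.8660 sinα=0.5000 | (2,4) | tMaxX 0.8776 tMaxY 1.3600 | tΔX 1.1547 tΔY 2.0000
    t=0.8776 [x] (1,4)
    t=1.3600 [y] (1,5) — stop
  → r_5 = 1.3600
beam 6: φ=90°, α=195°
  cosα=-0.9659 sinα=-0.2588 | (2,4) | tMaxX 0.7868 tMaxY 1.2364 | tΔX 1.0353 tΔY 3.8637
    t=0.7868 [x] (1,4)
    t=1.2364 [y] (1,3)
    t=1.8221 [x] (0,3) — stop
  → r_6 = 1.8221
beam 7: φ=135°, α=240°
  cosα=-0.5000 sinα=-0.8660 | (2,4) | tMaxX 1.5200 tMaxY 0.3695 | tΔX 2.0000 tΔY 1.1547
    t=0.3695 [y] (2,3)
    t=1.5200 [x] (1,3)
    t=1.5242 [y] (1,2)
    t=2.6789 [y] (1,1)
    t=3.5200 [x] (0,1) — stop
  → r_7 = 3.5200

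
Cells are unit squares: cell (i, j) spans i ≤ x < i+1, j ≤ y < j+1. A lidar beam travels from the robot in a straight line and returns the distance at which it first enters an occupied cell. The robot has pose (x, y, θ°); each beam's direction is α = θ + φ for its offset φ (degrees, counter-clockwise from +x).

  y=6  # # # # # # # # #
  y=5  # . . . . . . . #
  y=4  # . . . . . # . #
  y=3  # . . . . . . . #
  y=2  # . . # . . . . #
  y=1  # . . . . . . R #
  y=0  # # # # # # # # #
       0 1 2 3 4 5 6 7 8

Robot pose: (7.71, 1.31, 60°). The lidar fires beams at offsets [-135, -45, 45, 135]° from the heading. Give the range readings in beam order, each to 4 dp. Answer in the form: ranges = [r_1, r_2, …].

beam 1: φ=-135°, α=285°
  direction (0.2588, -0.9659); cell (7,1); t to first gridline: x 1.1205, y 0.3209 (then +3.8637 / +1.0353)
    (7,0) via y @ 0.3209  # hit
  → r_1 = 0.3209
beam 2: φ=-45°, α=15°
  direction (0.9659, 0.2588); cell (7,1); t to first gridline: x 0.3002, y 2.6660 (then +1.0353 / +3.8637)
    (8,1) via x @ 0.3002  # hit
  → r_2 = 0.3002
beam 3: φ=45°, α=105°
  direction (-0.2588, 0.9659); cell (7,1); t to first gridline: x 2.7432, y 0.7143 (then +3.8637 / +1.0353)
    (7,2) via y @ 0.7143
    (7,3) via y @ 1.7496
    (6,3) via x @ 2.7432
    (6,4) via y @ 2.7849  # hit
  → r_3 = 2.7849
beam 4: φ=135°, α=195°
  direction (-0.9659, -0.2588); cell (7,1); t to first gridline: x 0.7350, y 1.1977 (then +1.0353 / +3.8637)
    (6,1) via x @ 0.7350
    (6,0) via y @ 1.1977  # hit
  → r_4 = 1.1977

ranges = [0.3209, 0.3002, 2.7849, 1.1977]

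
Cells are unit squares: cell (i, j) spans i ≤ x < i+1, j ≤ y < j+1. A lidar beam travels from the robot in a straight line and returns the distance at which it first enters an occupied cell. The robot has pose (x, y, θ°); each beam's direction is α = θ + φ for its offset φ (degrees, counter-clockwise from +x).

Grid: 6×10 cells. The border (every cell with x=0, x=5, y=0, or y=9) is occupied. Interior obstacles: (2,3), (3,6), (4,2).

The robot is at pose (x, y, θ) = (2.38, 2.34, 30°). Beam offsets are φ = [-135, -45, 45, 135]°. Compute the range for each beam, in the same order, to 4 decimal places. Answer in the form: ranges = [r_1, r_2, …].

beam 1: φ=-135°, α=255°
  dir = (cos 255°, sin 255°) = (-0.2588, -0.9659); from cell (2,2)
  next x-line at t=1.4682, next y-line at t=0.3520; Δt_x=3.8637, Δt_y=1.0353
    y: enter (2,1) at t=0.3520
    y: enter (2,0) at t=1.3873 ← occupied
  → r_1 = 1.3873
beam 2: φ=-45°, α=345°
  dir = (cos 345°, sin 345°) = (0.9659, -0.2588); from cell (2,2)
  next x-line at t=0.6419, next y-line at t=1.3137; Δt_x=1.0353, Δt_y=3.8637
    x: enter (3,2) at t=0.6419
    y: enter (3,1) at t=1.3137
    x: enter (4,1) at t=1.6771
    x: enter (5,1) at t=2.7124 ← occupied
  → r_2 = 2.7124
beam 3: φ=45°, α=75°
  dir = (cos 75°, sin 75°) = (0.2588, 0.9659); from cell (2,2)
  next x-line at t=2.3955, next y-line at t=0.6833; Δt_x=3.8637, Δt_y=1.0353
    y: enter (2,3) at t=0.6833 ← occupied
  → r_3 = 0.6833
beam 4: φ=135°, α=165°
  dir = (cos 165°, sin 165°) = (-0.9659, 0.2588); from cell (2,2)
  next x-line at t=0.3934, next y-line at t=2.5500; Δt_x=1.0353, Δt_y=3.8637
    x: enter (1,2) at t=0.3934
    x: enter (0,2) at t=1.4287 ← occupied
  → r_4 = 1.4287

ranges = [1.3873, 2.7124, 0.6833, 1.4287]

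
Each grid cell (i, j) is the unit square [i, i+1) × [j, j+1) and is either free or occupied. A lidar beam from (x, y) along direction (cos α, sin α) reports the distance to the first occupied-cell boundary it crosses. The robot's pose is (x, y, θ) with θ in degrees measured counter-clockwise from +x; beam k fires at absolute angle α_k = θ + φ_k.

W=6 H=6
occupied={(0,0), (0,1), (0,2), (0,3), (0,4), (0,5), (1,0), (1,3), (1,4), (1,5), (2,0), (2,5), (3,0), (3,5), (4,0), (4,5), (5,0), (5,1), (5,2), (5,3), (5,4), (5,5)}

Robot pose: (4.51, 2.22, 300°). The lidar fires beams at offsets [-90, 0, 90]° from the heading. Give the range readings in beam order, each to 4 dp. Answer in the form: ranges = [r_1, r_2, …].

ranges = [2.4400, 0.9800, 0.5658]

beam 1: φ=-90°, α=210°
  cosα=-0.8660 sinα=-0.5000 | (4,2) | tMaxX 0.5889 tMaxY 0.4400 | tΔX 1.1547 tΔY 2.0000
    t=0.4400 [y] (4,1)
    t=0.5889 [x] (3,1)
    t=1.7436 [x] (2,1)
    t=2.4400 [y] (2,0) — stop
  → r_1 = 2.4400
beam 2: φ=0°, α=300°
  cosα=0.5000 sinα=-0.8660 | (4,2) | tMaxX 0.9800 tMaxY 0.2540 | tΔX 2.0000 tΔY 1.1547
    t=0.2540 [y] (4,1)
    t=0.9800 [x] (5,1) — stop
  → r_2 = 0.9800
beam 3: φ=90°, α=30°
  cosα=0.8660 sinα=0.5000 | (4,2) | tMaxX 0.5658 tMaxY 1.5600 | tΔX 1.1547 tΔY 2.0000
    t=0.5658 [x] (5,2) — stop
  → r_3 = 0.5658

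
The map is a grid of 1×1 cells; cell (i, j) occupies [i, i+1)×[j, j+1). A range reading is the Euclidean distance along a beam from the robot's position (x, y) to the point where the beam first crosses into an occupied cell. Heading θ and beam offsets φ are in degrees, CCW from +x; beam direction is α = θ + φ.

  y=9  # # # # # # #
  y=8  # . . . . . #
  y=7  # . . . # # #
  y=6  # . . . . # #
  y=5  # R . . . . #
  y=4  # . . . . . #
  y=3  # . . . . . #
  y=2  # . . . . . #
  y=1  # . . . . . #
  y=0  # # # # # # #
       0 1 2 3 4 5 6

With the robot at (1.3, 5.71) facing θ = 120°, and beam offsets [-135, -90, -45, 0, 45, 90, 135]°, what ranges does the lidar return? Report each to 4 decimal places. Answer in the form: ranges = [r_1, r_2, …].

beam 1: φ=-135°, α=345°
  direction (0.9659, -0.2588); cell (1,5); t to first gridline: x 0.7247, y 2.7432 (then +1.0353 / +3.8637)
    (2,5) via x @ 0.7247
    (3,5) via x @ 1.7600
    (3,4) via y @ 2.7432
    (4,4) via x @ 2.7952
    (5,4) via x @ 3.8305
    (6,4) via x @ 4.8658  # hit
  → r_1 = 4.8658
beam 2: φ=-90°, α=30°
  direction (0.8660, 0.5000); cell (1,5); t to first gridline: x 0.8083, y 0.5800 (then +1.1547 / +2.0000)
    (1,6) via y @ 0.5800
    (2,6) via x @ 0.8083
    (3,6) via x @ 1.9630
    (3,7) via y @ 2.5800
    (4,7) via x @ 3.1177  # hit
  → r_2 = 3.1177
beam 3: φ=-45°, α=75°
  direction (0.2588, 0.9659); cell (1,5); t to first gridline: x 2.7046, y 0.3002 (then +3.8637 / +1.0353)
    (1,6) via y @ 0.3002
    (1,7) via y @ 1.3355
    (1,8) via y @ 2.3708
    (2,8) via x @ 2.7046
    (2,9) via y @ 3.4061  # hit
  → r_3 = 3.4061
beam 4: φ=0°, α=120°
  direction (-0.5000, 0.8660); cell (1,5); t to first gridline: x 0.6000, y 0.3349 (then +2.0000 / +1.1547)
    (1,6) via y @ 0.3349
    (0,6) via x @ 0.6000  # hit
  → r_4 = 0.6000
beam 5: φ=45°, α=165°
  direction (-0.9659, 0.2588); cell (1,5); t to first gridline: x 0.3106, y 1.1205 (then +1.0353 / +3.8637)
    (0,5) via x @ 0.3106  # hit
  → r_5 = 0.3106
beam 6: φ=90°, α=210°
  direction (-0.8660, -0.5000); cell (1,5); t to first gridline: x 0.3464, y 1.4200 (then +1.1547 / +2.0000)
    (0,5) via x @ 0.3464  # hit
  → r_6 = 0.3464
beam 7: φ=135°, α=255°
  direction (-0.2588, -0.9659); cell (1,5); t to first gridline: x 1.1591, y 0.7350 (then +3.8637 / +1.0353)
    (1,4) via y @ 0.7350
    (0,4) via x @ 1.1591  # hit
  → r_7 = 1.1591

ranges = [4.8658, 3.1177, 3.4061, 0.6000, 0.3106, 0.3464, 1.1591]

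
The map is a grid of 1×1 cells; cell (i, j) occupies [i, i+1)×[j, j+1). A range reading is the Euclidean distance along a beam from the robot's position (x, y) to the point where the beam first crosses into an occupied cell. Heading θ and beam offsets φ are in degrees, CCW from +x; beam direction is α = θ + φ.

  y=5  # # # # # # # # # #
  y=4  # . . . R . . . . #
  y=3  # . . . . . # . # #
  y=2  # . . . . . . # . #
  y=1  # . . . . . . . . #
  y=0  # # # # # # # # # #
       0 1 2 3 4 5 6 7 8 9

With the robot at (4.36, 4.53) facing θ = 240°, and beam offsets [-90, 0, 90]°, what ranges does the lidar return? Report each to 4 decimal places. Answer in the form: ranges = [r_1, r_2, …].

ranges = [0.9400, 4.0761, 1.8937]

beam 1: φ=-90°, α=150°
  cosα=-0.8660 sinα=0.5000 | (4,4) | tMaxX 0.4157 tMaxY 0.9400 | tΔX 1.1547 tΔY 2.0000
    t=0.4157 [x] (3,4)
    t=0.9400 [y] (3,5) — stop
  → r_1 = 0.9400
beam 2: φ=0°, α=240°
  cosα=-0.5000 sinα=-0.8660 | (4,4) | tMaxX 0.7200 tMaxY 0.6120 | tΔX 2.0000 tΔY 1.1547
    t=0.6120 [y] (4,3)
    t=0.7200 [x] (3,3)
    t=1.7667 [y] (3,2)
    t=2.7200 [x] (2,2)
    t=2.9214 [y] (2,1)
    t=4.0761 [y] (2,0) — stop
  → r_2 = 4.0761
beam 3: φ=90°, α=330°
  cosα=0.8660 sinα=-0.5000 | (4,4) | tMaxX 0.7390 tMaxY 1.0600 | tΔX 1.1547 tΔY 2.0000
    t=0.7390 [x] (5,4)
    t=1.0600 [y] (5,3)
    t=1.8937 [x] (6,3) — stop
  → r_3 = 1.8937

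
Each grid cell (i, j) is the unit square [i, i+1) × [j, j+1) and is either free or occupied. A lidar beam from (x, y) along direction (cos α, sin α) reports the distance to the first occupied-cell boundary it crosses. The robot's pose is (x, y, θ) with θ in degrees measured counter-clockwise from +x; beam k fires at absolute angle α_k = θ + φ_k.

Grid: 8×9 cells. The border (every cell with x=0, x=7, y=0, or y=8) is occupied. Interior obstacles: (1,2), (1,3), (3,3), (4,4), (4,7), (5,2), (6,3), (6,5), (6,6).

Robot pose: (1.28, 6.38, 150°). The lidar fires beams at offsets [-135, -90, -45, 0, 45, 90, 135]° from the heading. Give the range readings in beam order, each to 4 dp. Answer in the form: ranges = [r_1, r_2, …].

beam 1: φ=-135°, α=15°
  d=(0.9659,0.2588)  start (1,6)  tX=0.7454 tY=2.3955  stride 1/|dx|=1.0353 1/|dy|=3.8637
    cross x-line → (2,6), t=0.7454
    cross x-line → (3,6), t=1.7807
    cross y-line → (3,7), t=2.3955
    cross x-line → (4,7), t=2.8160 (wall)
  → r_1 = 2.8160
beam 2: φ=-90°, α=60°
  d=(0.5000,0.8660)  start (1,6)  tX=1.4400 tY=0.7159  stride 1/|dx|=2.0000 1/|dy|=1.1547
    cross y-line → (1,7), t=0.7159
    cross x-line → (2,7), t=1.4400
    cross y-line → (2,8), t=1.8706 (wall)
  → r_2 = 1.8706
beam 3: φ=-45°, α=105°
  d=(-0.2588,0.9659)  start (1,6)  tX=1.0818 tY=0.6419  stride 1/|dx|=3.8637 1/|dy|=1.0353
    cross y-line → (1,7), t=0.6419
    cross x-line → (0,7), t=1.0818 (wall)
  → r_3 = 1.0818
beam 4: φ=0°, α=150°
  d=(-0.8660,0.5000)  start (1,6)  tX=0.3233 tY=1.2400  stride 1/|dx|=1.1547 1/|dy|=2.0000
    cross x-line → (0,6), t=0.3233 (wall)
  → r_4 = 0.3233
beam 5: φ=45°, α=195°
  d=(-0.9659,-0.2588)  start (1,6)  tX=0.2899 tY=1.4682  stride 1/|dx|=1.0353 1/|dy|=3.8637
    cross x-line → (0,6), t=0.2899 (wall)
  → r_5 = 0.2899
beam 6: φ=90°, α=240°
  d=(-0.5000,-0.8660)  start (1,6)  tX=0.5600 tY=0.4388  stride 1/|dx|=2.0000 1/|dy|=1.1547
    cross y-line → (1,5), t=0.4388
    cross x-line → (0,5), t=0.5600 (wall)
  → r_6 = 0.5600
beam 7: φ=135°, α=285°
  d=(0.2588,-0.9659)  start (1,6)  tX=2.7819 tY=0.3934  stride 1/|dx|=3.8637 1/|dy|=1.0353
    cross y-line → (1,5), t=0.3934
    cross y-line → (1,4), t=1.4287
    cross y-line → (1,3), t=2.4640 (wall)
  → r_7 = 2.4640

ranges = [2.8160, 1.8706, 1.0818, 0.3233, 0.2899, 0.5600, 2.4640]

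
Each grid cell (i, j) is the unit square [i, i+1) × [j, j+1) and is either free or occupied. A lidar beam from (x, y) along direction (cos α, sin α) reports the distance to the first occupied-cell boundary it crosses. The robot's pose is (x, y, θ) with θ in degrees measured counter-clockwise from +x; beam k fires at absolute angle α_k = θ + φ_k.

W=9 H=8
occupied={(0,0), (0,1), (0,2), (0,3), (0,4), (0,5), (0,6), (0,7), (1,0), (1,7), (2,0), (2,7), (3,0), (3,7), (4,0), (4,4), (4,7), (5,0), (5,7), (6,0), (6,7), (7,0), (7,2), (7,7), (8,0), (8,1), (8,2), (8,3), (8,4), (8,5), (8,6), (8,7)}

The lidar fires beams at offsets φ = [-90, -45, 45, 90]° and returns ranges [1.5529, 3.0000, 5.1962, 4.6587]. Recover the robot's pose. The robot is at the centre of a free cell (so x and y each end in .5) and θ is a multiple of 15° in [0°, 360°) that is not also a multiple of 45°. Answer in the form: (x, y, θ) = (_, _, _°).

Candidates: 40 free-cell centres × 16 headings = 640 poses. Raycast each; keep the one whose scan matches to 4 dp.
  (4.5, 1.5, 255°): beam 1 = 3.6235 ≠ 1.5529 ✗
  (3.5, 2.5, 120°): beam 1 = 5.1962 ≠ 1.5529 ✗
  (4.5, 6.5, 210°): beam 1 = 0.5774 ≠ 1.5529 ✗
  (5.5, 4.5, 345°): beam 1 = 3.6235 ≠ 1.5529 ✗
  …
  (2.5, 2.5, 15°): r_1=1.5529, r_2=3.0000, r_3=5.1962, r_4=4.6587 — all match ✓
Unique over the lattice → pose = (2.5, 2.5, 15°).

(x, y, θ) = (2.5, 2.5, 15°)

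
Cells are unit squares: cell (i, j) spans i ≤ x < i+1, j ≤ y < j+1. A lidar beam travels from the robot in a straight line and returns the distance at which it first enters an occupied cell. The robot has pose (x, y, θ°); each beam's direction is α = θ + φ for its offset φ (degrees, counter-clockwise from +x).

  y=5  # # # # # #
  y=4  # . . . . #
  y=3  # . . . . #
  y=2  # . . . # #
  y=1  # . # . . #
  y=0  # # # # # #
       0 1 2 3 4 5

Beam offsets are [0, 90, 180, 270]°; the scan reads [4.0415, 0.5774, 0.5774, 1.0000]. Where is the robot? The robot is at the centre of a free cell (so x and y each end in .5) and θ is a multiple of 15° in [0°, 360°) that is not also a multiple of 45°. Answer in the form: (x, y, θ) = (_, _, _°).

(x, y, θ) = (3.5, 1.5, 120°)

Enumerate (i+0.5, j+0.5, θ) over the 14 free cells and 16 admissible headings. For each, cast all 4 beams and compare to the given ranges.
  (4.5, 4.5, 30°): beam 1 = 0.5774 ≠ 4.0415 ✗
  (2.5, 3.5, 345°): beam 1 = 1.9319 ≠ 4.0415 ✗
  (2.5, 3.5, 165°): beam 1 = 1.5529 ≠ 4.0415 ✗
  (4.5, 4.5, 105°): beam 1 = 0.5176 ≠ 4.0415 ✗
  (2.5, 3.5, 150°): beam 1 = 1.7321 ≠ 4.0415 ✗
  …
  (3.5, 1.5, 120°): r_1=4.0415, r_2=0.5774, r_3=0.5774, r_4=1.0000 — all match ✓
Unique over the lattice → pose = (3.5, 1.5, 120°).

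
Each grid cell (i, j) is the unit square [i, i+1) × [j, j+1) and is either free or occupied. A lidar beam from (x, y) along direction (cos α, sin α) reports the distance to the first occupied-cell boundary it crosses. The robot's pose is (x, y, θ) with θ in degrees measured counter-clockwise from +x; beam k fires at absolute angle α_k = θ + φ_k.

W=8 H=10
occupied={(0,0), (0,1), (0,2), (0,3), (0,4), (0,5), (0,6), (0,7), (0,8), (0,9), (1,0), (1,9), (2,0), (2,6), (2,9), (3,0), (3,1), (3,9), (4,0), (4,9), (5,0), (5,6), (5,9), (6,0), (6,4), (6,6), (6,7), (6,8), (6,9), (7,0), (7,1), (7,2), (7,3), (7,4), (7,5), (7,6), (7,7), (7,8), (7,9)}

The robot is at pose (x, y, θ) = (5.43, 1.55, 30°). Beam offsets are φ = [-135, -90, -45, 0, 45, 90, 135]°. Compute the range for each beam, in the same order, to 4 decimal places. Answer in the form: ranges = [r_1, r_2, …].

ranges = [0.5694, 0.6351, 1.6254, 1.8129, 2.5364, 5.1384, 1.4804]

beam 1: φ=-135°, α=255°
  dir = (cos 255°, sin 255°) = (-0.2588, -0.9659); from cell (5,1)
  next x-line at t=1.6614, next y-line at t=0.5694; Δt_x=3.8637, Δt_y=1.0353
    y: enter (5,0) at t=0.5694 ← occupied
  → r_1 = 0.5694
beam 2: φ=-90°, α=300°
  dir = (cos 300°, sin 300°) = (0.5000, -0.8660); from cell (5,1)
  next x-line at t=1.1400, next y-line at t=0.6351; Δt_x=2.0000, Δt_y=1.1547
    y: enter (5,0) at t=0.6351 ← occupied
  → r_2 = 0.6351
beam 3: φ=-45°, α=345°
  dir = (cos 345°, sin 345°) = (0.9659, -0.2588); from cell (5,1)
  next x-line at t=0.5901, next y-line at t=2.1250; Δt_x=1.0353, Δt_y=3.8637
    x: enter (6,1) at t=0.5901
    x: enter (7,1) at t=1.6254 ← occupied
  → r_3 = 1.6254
beam 4: φ=0°, α=30°
  dir = (cos 30°, sin 30°) = (0.8660, 0.5000); from cell (5,1)
  next x-line at t=0.6582, next y-line at t=0.9000; Δt_x=1.1547, Δt_y=2.0000
    x: enter (6,1) at t=0.6582
    y: enter (6,2) at t=0.9000
    x: enter (7,2) at t=1.8129 ← occupied
  → r_4 = 1.8129
beam 5: φ=45°, α=75°
  dir = (cos 75°, sin 75°) = (0.2588, 0.9659); from cell (5,1)
  next x-line at t=2.2023, next y-line at t=0.4659; Δt_x=3.8637, Δt_y=1.0353
    y: enter (5,2) at t=0.4659
    y: enter (5,3) at t=1.5012
    x: enter (6,3) at t=2.2023
    y: enter (6,4) at t=2.5364 ← occupied
  → r_5 = 2.5364
beam 6: φ=90°, α=120°
  dir = (cos 120°, sin 120°) = (-0.5000, 0.8660); from cell (5,1)
  next x-line at t=0.8600, next y-line at t=0.5196; Δt_x=2.0000, Δt_y=1.1547
    y: enter (5,2) at t=0.5196
    x: enter (4,2) at t=0.8600
    y: enter (4,3) at t=1.6743
    y: enter (4,4) at t=2.8290
    x: enter (3,4) at t=2.8600
    y: enter (3,5) at t=3.9837
    x: enter (2,5) at t=4.8600
    y: enter (2,6) at t=5.1384 ← occupied
  → r_6 = 5.1384
beam 7: φ=135°, α=165°
  dir = (cos 165°, sin 165°) = (-0.9659, 0.2588); from cell (5,1)
  next x-line at t=0.4452, next y-line at t=1.7387; Δt_x=1.0353, Δt_y=3.8637
    x: enter (4,1) at t=0.4452
    x: enter (3,1) at t=1.4804 ← occupied
  → r_7 = 1.4804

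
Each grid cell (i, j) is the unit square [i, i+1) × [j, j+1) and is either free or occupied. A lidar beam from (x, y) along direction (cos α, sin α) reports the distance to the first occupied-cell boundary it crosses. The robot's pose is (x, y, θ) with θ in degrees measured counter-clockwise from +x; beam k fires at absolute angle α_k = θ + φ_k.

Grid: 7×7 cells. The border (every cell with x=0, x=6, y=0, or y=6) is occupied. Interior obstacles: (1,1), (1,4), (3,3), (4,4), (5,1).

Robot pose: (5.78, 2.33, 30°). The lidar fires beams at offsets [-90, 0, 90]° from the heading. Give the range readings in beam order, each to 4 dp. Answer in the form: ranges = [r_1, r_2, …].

ranges = [0.3811, 0.2540, 1.9283]

beam 1: φ=-90°, α=300°
  dir = (cos 300°, sin 300°) = (0.5000, -0.8660); from cell (5,2)
  next x-line at t=0.4400, next y-line at t=0.3811; Δt_x=2.0000, Δt_y=1.1547
    y: enter (5,1) at t=0.3811 ← occupied
  → r_1 = 0.3811
beam 2: φ=0°, α=30°
  dir = (cos 30°, sin 30°) = (0.8660, 0.5000); from cell (5,2)
  next x-line at t=0.2540, next y-line at t=1.3400; Δt_x=1.1547, Δt_y=2.0000
    x: enter (6,2) at t=0.2540 ← occupied
  → r_2 = 0.2540
beam 3: φ=90°, α=120°
  dir = (cos 120°, sin 120°) = (-0.5000, 0.8660); from cell (5,2)
  next x-line at t=1.5600, next y-line at t=0.7736; Δt_x=2.0000, Δt_y=1.1547
    y: enter (5,3) at t=0.7736
    x: enter (4,3) at t=1.5600
    y: enter (4,4) at t=1.9283 ← occupied
  → r_3 = 1.9283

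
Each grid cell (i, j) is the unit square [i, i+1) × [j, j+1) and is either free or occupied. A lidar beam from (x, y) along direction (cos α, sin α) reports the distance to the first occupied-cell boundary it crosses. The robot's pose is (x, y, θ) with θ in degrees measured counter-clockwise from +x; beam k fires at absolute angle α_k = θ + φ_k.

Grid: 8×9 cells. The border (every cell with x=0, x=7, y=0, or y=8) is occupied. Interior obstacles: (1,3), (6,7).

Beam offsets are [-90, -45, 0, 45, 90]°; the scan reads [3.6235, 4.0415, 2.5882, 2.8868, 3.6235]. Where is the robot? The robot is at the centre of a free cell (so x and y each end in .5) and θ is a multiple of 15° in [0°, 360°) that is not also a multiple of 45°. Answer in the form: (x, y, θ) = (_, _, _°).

(x, y, θ) = (4.5, 4.5, 345°)

Candidates: 40 free-cell centres × 16 headings = 640 poses. Raycast each; keep the one whose scan matches to 4 dp.
  (5.5, 2.5, 255°): beam 2 = 3.0000 ≠ 4.0415 ✗
  (4.5, 6.5, 165°): beam 1 = 1.5529 ≠ 3.6235 ✗
  (2.5, 5.5, 75°): beam 1 = 4.6587 ≠ 3.6235 ✗
  (5.5, 6.5, 105°): beam 1 = 1.5529 ≠ 3.6235 ✗
  …
  (4.5, 4.5, 345°): r_1=3.6235, r_2=4.0415, r_3=2.5882, r_4=2.8868, r_5=3.6235 — all match ✓
Unique over the lattice → pose = (4.5, 4.5, 345°).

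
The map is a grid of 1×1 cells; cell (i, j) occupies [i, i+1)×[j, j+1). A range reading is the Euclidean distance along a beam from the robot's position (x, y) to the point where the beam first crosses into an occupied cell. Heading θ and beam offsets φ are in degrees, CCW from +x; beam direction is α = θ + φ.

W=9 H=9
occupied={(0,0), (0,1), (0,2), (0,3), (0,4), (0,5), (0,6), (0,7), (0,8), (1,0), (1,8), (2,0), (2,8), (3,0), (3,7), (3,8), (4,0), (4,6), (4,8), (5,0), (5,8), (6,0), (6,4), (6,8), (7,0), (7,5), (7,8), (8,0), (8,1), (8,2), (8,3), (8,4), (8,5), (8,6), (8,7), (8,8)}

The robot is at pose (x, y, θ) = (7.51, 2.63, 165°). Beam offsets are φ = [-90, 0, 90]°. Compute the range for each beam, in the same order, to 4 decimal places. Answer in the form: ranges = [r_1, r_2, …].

ranges = [1.8932, 6.7396, 1.6875]

beam 1: φ=-90°, α=75°
  direction (0.2588, 0.9659); cell (7,2); t to first gridline: x 1.8932, y 0.3831 (then +3.8637 / +1.0353)
    (7,3) via y @ 0.3831
    (7,4) via y @ 1.4183
    (8,4) via x @ 1.8932  # hit
  → r_1 = 1.8932
beam 2: φ=0°, α=165°
  direction (-0.9659, 0.2588); cell (7,2); t to first gridline: x 0.5280, y 1.4296 (then +1.0353 / +3.8637)
    (6,2) via x @ 0.5280
    (6,3) via y @ 1.4296
    (5,3) via x @ 1.5633
    (4,3) via x @ 2.5985
    (3,3) via x @ 3.6338
    (2,3) via x @ 4.6691
    (2,4) via y @ 5.2933
    (1,4) via x @ 5.7044
    (0,4) via x @ 6.7396  # hit
  → r_2 = 6.7396
beam 3: φ=90°, α=255°
  direction (-0.2588, -0.9659); cell (7,2); t to first gridline: x 1.9705, y 0.6522 (then +3.8637 / +1.0353)
    (7,1) via y @ 0.6522
    (7,0) via y @ 1.6875  # hit
  → r_3 = 1.6875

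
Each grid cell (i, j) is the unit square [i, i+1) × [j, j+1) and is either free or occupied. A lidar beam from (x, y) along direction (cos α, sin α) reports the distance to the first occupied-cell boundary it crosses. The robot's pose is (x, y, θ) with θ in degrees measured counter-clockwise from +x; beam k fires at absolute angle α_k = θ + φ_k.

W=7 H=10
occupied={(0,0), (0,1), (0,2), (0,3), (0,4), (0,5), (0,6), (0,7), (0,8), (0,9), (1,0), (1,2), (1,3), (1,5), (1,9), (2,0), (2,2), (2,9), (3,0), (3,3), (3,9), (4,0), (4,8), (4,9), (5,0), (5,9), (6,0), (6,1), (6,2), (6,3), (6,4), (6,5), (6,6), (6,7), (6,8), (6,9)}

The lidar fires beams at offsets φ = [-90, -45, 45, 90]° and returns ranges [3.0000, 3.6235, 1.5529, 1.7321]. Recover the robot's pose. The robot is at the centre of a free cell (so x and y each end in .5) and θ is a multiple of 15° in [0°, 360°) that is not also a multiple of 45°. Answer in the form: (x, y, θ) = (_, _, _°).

(x, y, θ) = (4.5, 7.5, 300°)

The pose lattice has 34·16 = 544 candidates. Test each by forward raycasting.
  (3.5, 6.5, 105°): beam 1 = 2.5882 ≠ 3.0000 ✗
  (5.5, 7.5, 150°): beam 1 = 1.0000 ≠ 3.0000 ✗
  (2.5, 5.5, 195°): beam 1 = 3.6235 ≠ 3.0000 ✗
  (2.5, 8.5, 165°): beam 1 = 0.5176 ≠ 3.0000 ✗
  …
  (4.5, 7.5, 300°): r_1=3.0000, r_2=3.6235, r_3=1.5529, r_4=1.7321 — all match ✓
Unique over the lattice → pose = (4.5, 7.5, 300°).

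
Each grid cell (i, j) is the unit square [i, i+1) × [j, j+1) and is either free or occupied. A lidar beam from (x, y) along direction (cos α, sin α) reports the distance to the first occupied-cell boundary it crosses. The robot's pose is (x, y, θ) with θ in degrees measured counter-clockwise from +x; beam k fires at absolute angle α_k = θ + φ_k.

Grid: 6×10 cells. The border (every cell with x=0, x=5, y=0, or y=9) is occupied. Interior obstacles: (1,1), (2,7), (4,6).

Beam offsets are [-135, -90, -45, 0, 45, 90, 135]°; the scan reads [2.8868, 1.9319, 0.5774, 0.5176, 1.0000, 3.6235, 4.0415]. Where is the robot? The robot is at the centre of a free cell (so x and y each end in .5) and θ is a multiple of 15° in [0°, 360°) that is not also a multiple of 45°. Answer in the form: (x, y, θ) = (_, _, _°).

Candidates: 29 free-cell centres × 16 headings = 464 poses. Raycast each; keep the one whose scan matches to 4 dp.
  (2.5, 2.5, 195°): beam 1 = 4.0415 ≠ 2.8868 ✗
  (2.5, 5.5, 120°): beam 1 = 2.5882 ≠ 2.8868 ✗
  (1.5, 7.5, 285°): beam 1 = 0.5774 ≠ 2.8868 ✗
  …
  (1.5, 4.5, 195°): r_1=2.8868, r_2=1.9319, r_3=0.5774, r_4=0.5176, r_5=1.0000, r_6=3.6235, r_7=4.0415 — all match ✓
Unique over the lattice → pose = (1.5, 4.5, 195°).

(x, y, θ) = (1.5, 4.5, 195°)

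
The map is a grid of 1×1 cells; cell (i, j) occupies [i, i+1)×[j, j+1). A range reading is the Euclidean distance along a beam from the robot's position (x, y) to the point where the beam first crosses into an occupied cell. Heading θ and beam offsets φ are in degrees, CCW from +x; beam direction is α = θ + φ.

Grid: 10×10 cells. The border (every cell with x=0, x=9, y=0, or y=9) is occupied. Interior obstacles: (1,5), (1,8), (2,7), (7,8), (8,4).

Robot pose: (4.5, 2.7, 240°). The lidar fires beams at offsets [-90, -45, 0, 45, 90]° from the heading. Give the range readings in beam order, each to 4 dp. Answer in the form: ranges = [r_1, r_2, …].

beam 1: φ=-90°, α=150°
  cosα=-0.8660 sinα=0.5000 | (4,2) | tMaxX 0.5774 tMaxY 0.6000 | tΔX 1.1547 tΔY 2.0000
    t=0.5774 [x] (3,2)
    t=0.6000 [y] (3,3)
    t=1.7321 [x] (2,3)
    t=2.6000 [y] (2,4)
    t=2.8868 [x] (1,4)
    t=4.0415 [x] (0,4) — stop
  → r_1 = 4.0415
beam 2: φ=-45°, α=195°
  cosα=-0.9659 sinα=-0.2588 | (4,2) | tMaxX 0.5176 tMaxY 2.7046 | tΔX 1.0353 tΔY 3.8637
    t=0.5176 [x] (3,2)
    t=1.5529 [x] (2,2)
    t=2.5882 [x] (1,2)
    t=2.7046 [y] (1,1)
    t=3.6235 [x] (0,1) — stop
  → r_2 = 3.6235
beam 3: φ=0°, α=240°
  cosα=-0.5000 sinα=-0.8660 | (4,2) | tMaxX 1.0000 tMaxY 0.8083 | tΔX 2.0000 tΔY 1.1547
    t=0.8083 [y] (4,1)
    t=1.0000 [x] (3,1)
    t=1.9630 [y] (3,0) — stop
  → r_3 = 1.9630
beam 4: φ=45°, α=285°
  cosα=0.2588 sinα=-0.9659 | (4,2) | tMaxX 1.9319 tMaxY 0.7247 | tΔX 3.8637 tΔY 1.0353
    t=0.7247 [y] (4,1)
    t=1.7600 [y] (4,0) — stop
  → r_4 = 1.7600
beam 5: φ=90°, α=330°
  cosα=0.8660 sinα=-0.5000 | (4,2) | tMaxX 0.5774 tMaxY 1.4000 | tΔX 1.1547 tΔY 2.0000
    t=0.5774 [x] (5,2)
    t=1.4000 [y] (5,1)
    t=1.7321 [x] (6,1)
    t=2.8868 [x] (7,1)
    t=3.4000 [y] (7,0) — stop
  → r_5 = 3.4000

ranges = [4.0415, 3.6235, 1.9630, 1.7600, 3.4000]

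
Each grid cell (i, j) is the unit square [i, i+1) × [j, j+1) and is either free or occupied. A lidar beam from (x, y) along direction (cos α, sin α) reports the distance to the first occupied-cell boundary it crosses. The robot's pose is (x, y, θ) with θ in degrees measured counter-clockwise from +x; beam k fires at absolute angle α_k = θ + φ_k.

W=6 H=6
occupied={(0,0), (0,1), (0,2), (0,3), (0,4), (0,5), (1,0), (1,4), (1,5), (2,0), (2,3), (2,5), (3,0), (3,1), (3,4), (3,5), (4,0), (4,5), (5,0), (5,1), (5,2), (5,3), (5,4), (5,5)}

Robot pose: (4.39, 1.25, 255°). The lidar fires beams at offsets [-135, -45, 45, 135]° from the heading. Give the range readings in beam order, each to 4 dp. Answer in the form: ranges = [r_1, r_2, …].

ranges = [0.7800, 0.4503, 0.2887, 0.7044]

beam 1: φ=-135°, α=120°
  d=(-0.5000,0.8660)  start (4,1)  tX=0.7800 tY=0.8660  stride 1/|dx|=2.0000 1/|dy|=1.1547
    cross x-line → (3,1), t=0.7800 (wall)
  → r_1 = 0.7800
beam 2: φ=-45°, α=210°
  d=(-0.8660,-0.5000)  start (4,1)  tX=0.4503 tY=0.5000  stride 1/|dx|=1.1547 1/|dy|=2.0000
    cross x-line → (3,1), t=0.4503 (wall)
  → r_2 = 0.4503
beam 3: φ=45°, α=300°
  d=(0.5000,-0.8660)  start (4,1)  tX=1.2200 tY=0.2887  stride 1/|dx|=2.0000 1/|dy|=1.1547
    cross y-line → (4,0), t=0.2887 (wall)
  → r_3 = 0.2887
beam 4: φ=135°, α=30°
  d=(0.8660,0.5000)  start (4,1)  tX=0.7044 tY=1.5000  stride 1/|dx|=1.1547 1/|dy|=2.0000
    cross x-line → (5,1), t=0.7044 (wall)
  → r_4 = 0.7044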